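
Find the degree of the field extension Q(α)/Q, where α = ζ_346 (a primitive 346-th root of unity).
[Q(α):Q] = 172

The minimal polynomial of ζ_346 over Q is the 346-th cyclotomic polynomial Φ_346(x), which is irreducible over Q and has degree φ(346) = 172. Hence [Q(α):Q] = φ(346) = 172.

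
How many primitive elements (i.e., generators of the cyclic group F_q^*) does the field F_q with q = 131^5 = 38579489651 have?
There are φ(38579489650) = 14011200000 primitive elements

F_q^* is cyclic of order q - 1 = 38579489650. A cyclic group of order m has exactly φ(m) generators. Here m = 38579489650 = 2 · 5^2 · 13 · 61 · 973001, so the number of primitive elements is φ(38579489650) = 14011200000.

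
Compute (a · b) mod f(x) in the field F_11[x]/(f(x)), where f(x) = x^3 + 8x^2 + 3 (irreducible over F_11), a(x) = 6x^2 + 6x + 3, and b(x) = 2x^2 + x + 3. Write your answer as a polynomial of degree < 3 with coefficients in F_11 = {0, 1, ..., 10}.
a · b ≡ 5x^2 + 7x + 1 (mod f(x))

Multiply in F_11[x]: a(x)·b(x) = (6x^2 + 6x + 3)·(2x^2 + x + 3) = x^4 + 7x^3 + 8x^2 + 10x + 9. This has degree ≥ 3, so divide by f(x) over F_11: x^4 + 7x^3 + 8x^2 + 10x + 9 = (x + 10)·(x^3 + 8x^2 + 3) + (5x^2 + 7x + 1). Hence a·b ≡ 5x^2 + 7x + 1 (mod f). (F_11[x]/(f) is a field with 11^3 = 1331 elements since f is irreducible of degree 3.)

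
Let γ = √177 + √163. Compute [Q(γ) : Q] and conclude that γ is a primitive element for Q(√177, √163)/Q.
[Q(γ) : Q] = 4 (equivalently, Q(γ) = Q(√177, √163))

Obviously Q(γ) ⊆ Q(√177, √163), and [Q(√177, √163):Q] = 4 (since 177, 163 are distinct squarefree integers > 1 with 28851 not a perfect square). To show equality we compute the minimal polynomial of γ. From γ = √177 + √163: γ^2 = 177 + 2√(28851) + 163 = 340 + 2√(28851), so γ^2 - 340 = 2√(28851); squaring, (γ^2 - 340)^2 = 4·28851, i.e. γ^4 - 680γ^2 + 115600 - 115404 = 0, i.e. γ^4 - 680γ^2 + 196 = 0. So γ is a root of x^4 - 680x^2 + 196. This polynomial is irreducible over Q: it has no rational root (each ±√177 ± √163 is irrational), and any factorization into two quadratics over Q would force √(28851) ∈ Q (pairing opposite roots) or √177, √163 ∈ Q (other pairings), all impossible. Hence [Q(γ):Q] = 4 = [Q(√177, √163):Q], so Q(γ) = Q(√177, √163).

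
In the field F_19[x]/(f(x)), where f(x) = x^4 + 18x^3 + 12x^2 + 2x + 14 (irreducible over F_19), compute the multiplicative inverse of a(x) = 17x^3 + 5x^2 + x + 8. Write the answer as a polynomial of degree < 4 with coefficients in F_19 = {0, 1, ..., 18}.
a(x)^(-1) ≡ 4x^3 + 11x^2 + 16x + 15 (mod f(x))

Since f is irreducible over F_19, F_19[x]/(f) is a field and a(x) ≠ 0 has an inverse. Apply the extended Euclidean algorithm to f(x) and a(x) in F_19[x]: f(x) = (9x + 4)·a(x) + (2x^2 + 2x + 1);  a(x) = (18x + 13)·(2x^2 + 2x + 1) + (14x + 14);  (2x^2 + 2x + 1) = (11x)·(14x + 14) + (1). The last nonzero remainder is the constant 1 = gcd(f, a) in F_19. Back-substituting through the division chain expresses 1 = s(x)·a(x) + t(x)·f(x) with s(x) ≡ 4x^3 + 11x^2 + 16x + 15 (mod f), so a(x)^(-1) ≡ s(x) = 4x^3 + 11x^2 + 16x + 15 (mod f). Check: (17x^3 + 5x^2 + x + 8)·(4x^3 + 11x^2 + 16x + 15) = 11x^6 + 17x^5 + 8x^4 + 17x^3 + 8x^2 + 10x + 6 ≡ 1 (mod x^4 + 18x^3 + 12x^2 + 2x + 14).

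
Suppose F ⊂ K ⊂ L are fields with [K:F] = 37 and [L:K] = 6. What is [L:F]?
[L:F] = 222

The tower law says that for any tower of field extensions F ⊂ K ⊂ L with finite degrees, [L:F] = [L:K] · [K:F]. Here this gives [L:F] = 6 · 37 = 222.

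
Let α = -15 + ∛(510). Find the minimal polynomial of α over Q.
m_α(x) = x^3 + 45x^2 + 675x + 2865

Set β = α + 15 = ∛(510), so β^3 = 510. Then (α + 15)^3 - 510 = 0, i.e. α is a root of g(x) = (x + 15)^3 - 510 = x^3 + 45x^2 + 675x + 2865. Since g(x) = h(x + 15) where h(x) = x^3 - 510, and h is irreducible over Q (because 510 is not a perfect cube, so h has no rational root, and a monic cubic with no rational root is irreducible), g is also irreducible (irreducibility is preserved under the substitution x → x + 15). Hence m_α(x) = x^3 + 45x^2 + 675x + 2865.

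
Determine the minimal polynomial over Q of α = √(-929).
m_α(x) = x^2 + 929

α satisfies α^2 + 929 = 0, so x^2 + 929 annihilates α. Since d = -929 is squarefree and ≠ 1, it is not a perfect square in Q, so x^2 + 929 has no rational root and is therefore irreducible over Q (a degree-2 polynomial over a field is irreducible iff it has no root). Hence m_α(x) = x^2 + 929.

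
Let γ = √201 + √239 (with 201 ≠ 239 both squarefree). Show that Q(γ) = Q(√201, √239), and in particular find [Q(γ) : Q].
[Q(γ) : Q] = 4 (equivalently, Q(γ) = Q(√201, √239))

Obviously Q(γ) ⊆ Q(√201, √239), and [Q(√201, √239):Q] = 4 (since 201, 239 are distinct squarefree integers > 1 with 48039 not a perfect square). To show equality we compute the minimal polynomial of γ. From γ = √201 + √239: γ^2 = 201 + 2√(48039) + 239 = 440 + 2√(48039), so γ^2 - 440 = 2√(48039); squaring, (γ^2 - 440)^2 = 4·48039, i.e. γ^4 - 880γ^2 + 193600 - 192156 = 0, i.e. γ^4 - 880γ^2 + 1444 = 0. So γ is a root of x^4 - 880x^2 + 1444. This polynomial is irreducible over Q: it has no rational root (each ±√201 ± √239 is irrational), and any factorization into two quadratics over Q would force √(48039) ∈ Q (pairing opposite roots) or √201, √239 ∈ Q (other pairings), all impossible. Hence [Q(γ):Q] = 4 = [Q(√201, √239):Q], so Q(γ) = Q(√201, √239).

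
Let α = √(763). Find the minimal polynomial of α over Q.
m_α(x) = x^2 - 763

α satisfies α^2 - 763 = 0, so x^2 - 763 annihilates α. Since d = 763 is squarefree and ≠ 1, it is not a perfect square in Q, so x^2 - 763 has no rational root and is therefore irreducible over Q (a degree-2 polynomial over a field is irreducible iff it has no root). Hence m_α(x) = x^2 - 763.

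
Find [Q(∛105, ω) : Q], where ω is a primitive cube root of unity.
[Q(∛105, ω) : Q] = 6

[Q(∛105):Q] = 3 (min poly x^3 - 105, irreducible since 105 is not a perfect cube). [Q(ω):Q] = 2 (min poly x^2 + x + 1). Since Q(∛105) ⊂ R and ω ∉ R, we have ω ∉ Q(∛105), so x^2 + x + 1 remains irreducible over Q(∛105) and [Q(∛105, ω) : Q(∛105)] = 2. By the tower law, [Q(∛105, ω) : Q] = 3 · 2 = 6. (In fact Q(∛105, ω) is the splitting field of x^3 - 105 over Q.)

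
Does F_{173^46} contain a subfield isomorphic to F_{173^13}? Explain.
No: F_{173^13} is not a subfield of F_{173^46}

F_{p^m} embeds in F_{p^n} iff m | n. Here 13 ∤ 46 (since 46 = 3·13 + 7 with remainder 7 ≠ 0), so F_{173^13} is not a subfield of F_{173^46}. Equivalently: if it were, the tower law would give 13 = [F_{173^13}:F_173] dividing [F_{173^46}:F_173] = 46, contradiction.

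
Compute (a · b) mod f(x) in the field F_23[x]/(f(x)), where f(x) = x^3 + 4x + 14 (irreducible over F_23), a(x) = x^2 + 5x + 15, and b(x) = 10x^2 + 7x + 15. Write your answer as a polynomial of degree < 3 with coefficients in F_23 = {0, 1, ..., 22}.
a · b ≡ 22x^2 + 19x + 2 (mod f(x))

Multiply in F_23[x]: a(x)·b(x) = (x^2 + 5x + 15)·(10x^2 + 7x + 15) = 10x^4 + 11x^3 + 16x^2 + 19x + 18. This has degree ≥ 3, so divide by f(x) over F_23: 10x^4 + 11x^3 + 16x^2 + 19x + 18 = (10x + 11)·(x^3 + 4x + 14) + (22x^2 + 19x + 2). Hence a·b ≡ 22x^2 + 19x + 2 (mod f). (F_23[x]/(f) is a field with 23^3 = 12167 elements since f is irreducible of degree 3.)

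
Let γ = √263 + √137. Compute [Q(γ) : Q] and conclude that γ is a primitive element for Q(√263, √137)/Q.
[Q(γ) : Q] = 4 (equivalently, Q(γ) = Q(√263, √137))

Obviously Q(γ) ⊆ Q(√263, √137), and [Q(√263, √137):Q] = 4 (since 263, 137 are distinct squarefree integers > 1 with 36031 not a perfect square). To show equality we compute the minimal polynomial of γ. From γ = √263 + √137: γ^2 = 263 + 2√(36031) + 137 = 400 + 2√(36031), so γ^2 - 400 = 2√(36031); squaring, (γ^2 - 400)^2 = 4·36031, i.e. γ^4 - 800γ^2 + 160000 - 144124 = 0, i.e. γ^4 - 800γ^2 + 15876 = 0. So γ is a root of x^4 - 800x^2 + 15876. This polynomial is irreducible over Q: it has no rational root (each ±√263 ± √137 is irrational), and any factorization into two quadratics over Q would force √(36031) ∈ Q (pairing opposite roots) or √263, √137 ∈ Q (other pairings), all impossible. Hence [Q(γ):Q] = 4 = [Q(√263, √137):Q], so Q(γ) = Q(√263, √137).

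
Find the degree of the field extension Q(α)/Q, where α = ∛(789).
[Q(α):Q] = 3

The minimal polynomial of α is x^3 - 789, irreducible over Q since 789 is not a perfect cube (so x^3 - 789 has no rational root). Hence [Q(α):Q] = deg(m_α) = 3.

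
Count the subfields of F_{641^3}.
F_{641^3} has 2 subfields

The subfields of F_{p^n} are exactly the fields F_{p^d} for d | n (each is the fixed field of the unique index-d subgroup of Gal(F_{p^n}/F_p) ≅ Z/nZ). The divisors of n = 3 are {1, 3}, giving 2 subfields: F_{641^1}, F_{641^3}.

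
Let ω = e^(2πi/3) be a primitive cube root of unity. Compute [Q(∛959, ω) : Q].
[Q(∛959, ω) : Q] = 6

[Q(∛959):Q] = 3 (min poly x^3 - 959, irreducible since 959 is not a perfect cube). [Q(ω):Q] = 2 (min poly x^2 + x + 1). Since Q(∛959) ⊂ R and ω ∉ R, we have ω ∉ Q(∛959), so x^2 + x + 1 remains irreducible over Q(∛959) and [Q(∛959, ω) : Q(∛959)] = 2. By the tower law, [Q(∛959, ω) : Q] = 3 · 2 = 6. (In fact Q(∛959, ω) is the splitting field of x^3 - 959 over Q.)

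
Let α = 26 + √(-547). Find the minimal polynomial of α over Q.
m_α(x) = x^2 - 52x + 1223

From α - 26 = √(-547), squaring gives (α - 26)^2 = -547, i.e. α^2 - 52α + 676 = -547, so α^2 - 52α + 1223 = 0. The discriminant of x^2 - 52x + 1223 is (-52)^2 - 4·(1223) = 2704 - 4892 = -2188, and 4·(-547) is not a perfect square in Q since -547 is squarefree and ≠ 1. Hence x^2 - 52x + 1223 is irreducible over Q and is the minimal polynomial of α.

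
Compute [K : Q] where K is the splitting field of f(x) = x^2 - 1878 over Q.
[K : Q] = 2

f(x) = x^2 - 1878 factors as (x - √1878)(x + √1878). The splitting field is K = Q(√1878). Since 1878 is squarefree and > 1, it is not a perfect square, so x^2 - 1878 is irreducible over Q and [Q(√1878) : Q] = 2. Hence [K : Q] = 2.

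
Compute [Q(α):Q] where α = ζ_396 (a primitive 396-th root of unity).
[Q(α):Q] = 120

The minimal polynomial of ζ_396 over Q is the 396-th cyclotomic polynomial Φ_396(x), which is irreducible over Q and has degree φ(396) = 120. Hence [Q(α):Q] = φ(396) = 120.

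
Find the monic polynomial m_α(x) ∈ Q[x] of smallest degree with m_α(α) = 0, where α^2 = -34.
m_α(x) = x^2 + 34

α satisfies α^2 + 34 = 0, so x^2 + 34 annihilates α. Since d = -34 is squarefree and ≠ 1, it is not a perfect square in Q, so x^2 + 34 has no rational root and is therefore irreducible over Q (a degree-2 polynomial over a field is irreducible iff it has no root). Hence m_α(x) = x^2 + 34.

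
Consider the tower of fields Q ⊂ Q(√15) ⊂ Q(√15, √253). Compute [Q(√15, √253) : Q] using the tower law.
[Q(√15, √253) : Q] = 4

[Q(√15):Q] = 2 (min poly x^2 - 15, irreducible since 15 is squarefree > 1). For the top step, suppose √253 ∈ Q(√15), say √253 = c + d√15 with c, d ∈ Q. Squaring: 253 = c^2 + 15d^2 + 2cd√15. Since √15 ∉ Q this forces 2cd = 0. If d = 0 then √253 = c ∈ Q, contradicting 253 squarefree > 1. If c = 0 then 253 = 15d^2, so 15·253 = (15d)^2 is a perfect square in Q — but 15·253 = 3795 is not a perfect square (since 15 and 253 are distinct squarefree integers). Contradiction. Hence √253 ∉ Q(√15), so x^2 - 253 stays irreducible over Q(√15) and [Q(√15, √253) : Q(√15)] = 2. By the tower law, [Q(√15, √253) : Q] = 2 · 2 = 4.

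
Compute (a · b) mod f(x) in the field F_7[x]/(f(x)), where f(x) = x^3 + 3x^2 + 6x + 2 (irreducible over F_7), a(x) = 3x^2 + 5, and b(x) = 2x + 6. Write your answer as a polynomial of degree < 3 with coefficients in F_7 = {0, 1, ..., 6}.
a · b ≡ 2x + 4 (mod f(x))

Multiply in F_7[x]: a(x)·b(x) = (3x^2 + 5)·(2x + 6) = 6x^3 + 4x^2 + 3x + 2. This has degree ≥ 3, so divide by f(x) over F_7: 6x^3 + 4x^2 + 3x + 2 = (6)·(x^3 + 3x^2 + 6x + 2) + (2x + 4). Hence a·b ≡ 2x + 4 (mod f). (F_7[x]/(f) is a field with 7^3 = 343 elements since f is irreducible of degree 3.)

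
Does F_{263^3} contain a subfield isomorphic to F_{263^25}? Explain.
No: F_{263^25} is not a subfield of F_{263^3}

F_{p^m} embeds in F_{p^n} iff m | n. Here 25 ∤ 3 (since 3 = 0·25 + 3 with remainder 3 ≠ 0), so F_{263^25} is not a subfield of F_{263^3}. Equivalently: if it were, the tower law would give 25 = [F_{263^25}:F_263] dividing [F_{263^3}:F_263] = 3, contradiction.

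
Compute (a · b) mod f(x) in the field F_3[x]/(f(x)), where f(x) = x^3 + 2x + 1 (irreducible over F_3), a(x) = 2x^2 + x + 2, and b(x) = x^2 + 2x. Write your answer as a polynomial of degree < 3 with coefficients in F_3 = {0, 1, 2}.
a · b ≡ x + 1 (mod f(x))

Multiply in F_3[x]: a(x)·b(x) = (2x^2 + x + 2)·(x^2 + 2x) = 2x^4 + 2x^3 + x^2 + x. This has degree ≥ 3, so divide by f(x) over F_3: 2x^4 + 2x^3 + x^2 + x = (2x + 2)·(x^3 + 2x + 1) + (x + 1). Hence a·b ≡ x + 1 (mod f). (F_3[x]/(f) is a field with 3^3 = 27 elements since f is irreducible of degree 3.)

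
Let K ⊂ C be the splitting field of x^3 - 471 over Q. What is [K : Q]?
[K : Q] = 6

The roots of x^3 - 471 are ∛471, ω∛471, ω^2∛471 where ω = e^(2πi/3) is a primitive cube root of unity, so K = Q(∛471, ω). Now [Q(∛471):Q] = 3 (since 471 is not a perfect cube, x^3 - 471 is irreducible) and [Q(ω):Q] = 2. Both 2 and 3 divide [K:Q], and [K:Q] ≤ 3·2 = 6, so [K:Q] = 6. (Equivalently: Q(∛471) ⊂ R but ω ∉ R, so [K : Q(∛471)] = 2.)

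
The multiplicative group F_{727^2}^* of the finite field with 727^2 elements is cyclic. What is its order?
|F_{727^2}^*| = 528528

F_{727^2} has 727^2 = 528529 elements; its multiplicative group consists of all nonzero elements, so |F_{727^2}^*| = 528529 - 1 = 528528. (It is cyclic since any finite subgroup of the multiplicative group of a field is cyclic.)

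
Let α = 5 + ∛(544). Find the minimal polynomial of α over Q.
m_α(x) = x^3 - 15x^2 + 75x - 669

Set β = α - 5 = ∛(544), so β^3 = 544. Then (α - 5)^3 - 544 = 0, i.e. α is a root of g(x) = (x - 5)^3 - 544 = x^3 - 15x^2 + 75x - 669. Since g(x) = h(x - 5) where h(x) = x^3 - 544, and h is irreducible over Q (because 544 is not a perfect cube, so h has no rational root, and a monic cubic with no rational root is irreducible), g is also irreducible (irreducibility is preserved under the substitution x → x - 5). Hence m_α(x) = x^3 - 15x^2 + 75x - 669.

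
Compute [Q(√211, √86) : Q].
[Q(√211, √86) : Q] = 4

[Q(√211):Q] = 2 (min poly x^2 - 211, irreducible since 211 is squarefree > 1). For the top step, suppose √86 ∈ Q(√211), say √86 = c + d√211 with c, d ∈ Q. Squaring: 86 = c^2 + 211d^2 + 2cd√211. Since √211 ∉ Q this forces 2cd = 0. If d = 0 then √86 = c ∈ Q, contradicting 86 squarefree > 1. If c = 0 then 86 = 211d^2, so 211·86 = (211d)^2 is a perfect square in Q — but 211·86 = 18146 is not a perfect square (since 211 and 86 are distinct squarefree integers). Contradiction. Hence √86 ∉ Q(√211), so x^2 - 86 stays irreducible over Q(√211) and [Q(√211, √86) : Q(√211)] = 2. By the tower law, [Q(√211, √86) : Q] = 2 · 2 = 4.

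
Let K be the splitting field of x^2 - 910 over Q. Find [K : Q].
[K : Q] = 2

f(x) = x^2 - 910 factors as (x - √910)(x + √910). The splitting field is K = Q(√910). Since 910 is squarefree and > 1, it is not a perfect square, so x^2 - 910 is irreducible over Q and [Q(√910) : Q] = 2. Hence [K : Q] = 2.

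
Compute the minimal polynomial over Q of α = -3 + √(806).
m_α(x) = x^2 + 6x - 797

From α + 3 = √(806), squaring gives (α + 3)^2 = 806, i.e. α^2 + 6α + 9 = 806, so α^2 + 6α - 797 = 0. The discriminant of x^2 + 6x - 797 is (6)^2 - 4·(-797) = 36 + 3188 = 3224, and 4·(806) is not a perfect square in Q since 806 is squarefree and ≠ 1. Hence x^2 + 6x - 797 is irreducible over Q and is the minimal polynomial of α.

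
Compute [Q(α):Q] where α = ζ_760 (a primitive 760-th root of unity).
[Q(α):Q] = 288

The minimal polynomial of ζ_760 over Q is the 760-th cyclotomic polynomial Φ_760(x), which is irreducible over Q and has degree φ(760) = 288. Hence [Q(α):Q] = φ(760) = 288.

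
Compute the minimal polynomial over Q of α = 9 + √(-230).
m_α(x) = x^2 - 18x + 311

From α - 9 = √(-230), squaring gives (α - 9)^2 = -230, i.e. α^2 - 18α + 81 = -230, so α^2 - 18α + 311 = 0. The discriminant of x^2 - 18x + 311 is (-18)^2 - 4·(311) = 324 - 1244 = -920, and 4·(-230) is not a perfect square in Q since -230 is squarefree and ≠ 1. Hence x^2 - 18x + 311 is irreducible over Q and is the minimal polynomial of α.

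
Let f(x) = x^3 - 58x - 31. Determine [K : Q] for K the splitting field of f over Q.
[K : Q] = 6

By the rational root test, any rational root of the monic integer polynomial f(x) = x^3 - 58x - 31 must be an integer dividing the constant term -31, i.e. one of ±{1, 31}. Evaluating: f(1) = -88, f(-1) = 26, f(31) = 27962, f(-31) = -28024; none is 0, so f has no rational root and is therefore irreducible over Q (a cubic with no linear factor over a field is irreducible). For an irreducible cubic, the Galois group is A_3 or S_3 according as the discriminant disc(f) = -4a^3 - 27b^2 = -4·(-58)^3 - 27·(-31)^2 = 754501 is or is not a square in Q. Here disc(f) = 754501 is not a perfect square in Q, so the Galois group of f over Q is not contained in A_3 and must be all of S_3. The splitting field has degree |S_3| = 6 over Q, so [K : Q] = 6.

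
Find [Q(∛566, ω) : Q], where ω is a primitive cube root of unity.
[Q(∛566, ω) : Q] = 6

[Q(∛566):Q] = 3 (min poly x^3 - 566, irreducible since 566 is not a perfect cube). [Q(ω):Q] = 2 (min poly x^2 + x + 1). Since Q(∛566) ⊂ R and ω ∉ R, we have ω ∉ Q(∛566), so x^2 + x + 1 remains irreducible over Q(∛566) and [Q(∛566, ω) : Q(∛566)] = 2. By the tower law, [Q(∛566, ω) : Q] = 3 · 2 = 6. (In fact Q(∛566, ω) is the splitting field of x^3 - 566 over Q.)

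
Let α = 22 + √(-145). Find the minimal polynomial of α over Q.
m_α(x) = x^2 - 44x + 629

From α - 22 = √(-145), squaring gives (α - 22)^2 = -145, i.e. α^2 - 44α + 484 = -145, so α^2 - 44α + 629 = 0. The discriminant of x^2 - 44x + 629 is (-44)^2 - 4·(629) = 1936 - 2516 = -580, and 4·(-145) is not a perfect square in Q since -145 is squarefree and ≠ 1. Hence x^2 - 44x + 629 is irreducible over Q and is the minimal polynomial of α.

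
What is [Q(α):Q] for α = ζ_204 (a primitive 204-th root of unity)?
[Q(α):Q] = 64

The minimal polynomial of ζ_204 over Q is the 204-th cyclotomic polynomial Φ_204(x), which is irreducible over Q and has degree φ(204) = 64. Hence [Q(α):Q] = φ(204) = 64.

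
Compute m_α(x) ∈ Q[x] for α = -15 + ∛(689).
m_α(x) = x^3 + 45x^2 + 675x + 2686

Set β = α + 15 = ∛(689), so β^3 = 689. Then (α + 15)^3 - 689 = 0, i.e. α is a root of g(x) = (x + 15)^3 - 689 = x^3 + 45x^2 + 675x + 2686. Since g(x) = h(x + 15) where h(x) = x^3 - 689, and h is irreducible over Q (because 689 is not a perfect cube, so h has no rational root, and a monic cubic with no rational root is irreducible), g is also irreducible (irreducibility is preserved under the substitution x → x + 15). Hence m_α(x) = x^3 + 45x^2 + 675x + 2686.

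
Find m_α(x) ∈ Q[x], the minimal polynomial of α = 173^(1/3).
m_α(x) = x^3 - 173

α satisfies α^3 = 173, so x^3 - 173 annihilates α. By the rational root test, a rational root p/q (in lowest terms) of x^3 - 173 would satisfy p^3 = 173 q^3, forcing q = 1 and p^3 = 173; but 173 is not a perfect cube, contradiction. A monic cubic over Q with no rational root is irreducible (any nontrivial factorization would include a linear factor). Hence x^3 - 173 is the minimal polynomial of α, and in particular [Q(α):Q] = 3.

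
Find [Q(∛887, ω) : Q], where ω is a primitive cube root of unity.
[Q(∛887, ω) : Q] = 6

[Q(∛887):Q] = 3 (min poly x^3 - 887, irreducible since 887 is not a perfect cube). [Q(ω):Q] = 2 (min poly x^2 + x + 1). Since Q(∛887) ⊂ R and ω ∉ R, we have ω ∉ Q(∛887), so x^2 + x + 1 remains irreducible over Q(∛887) and [Q(∛887, ω) : Q(∛887)] = 2. By the tower law, [Q(∛887, ω) : Q] = 3 · 2 = 6. (In fact Q(∛887, ω) is the splitting field of x^3 - 887 over Q.)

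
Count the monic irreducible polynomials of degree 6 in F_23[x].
There are 24670536 monic irreducible polynomials of degree 6 over F_23

Each element of F_{23^6} that lies in no proper subfield is a root of exactly one monic irreducible of degree 6 over F_23, and each such polynomial has 6 distinct roots in F_{23^6}. By Möbius inversion the count is N_23(6) = (1/6) Σ_{d|6} μ(6/d) · 23^d = (1/6)(μ(6)·23^1 + μ(3)·23^2 + μ(2)·23^3 + μ(1)·23^6) = 148023216/6 = 24670536.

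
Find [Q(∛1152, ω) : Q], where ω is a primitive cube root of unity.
[Q(∛1152, ω) : Q] = 6

[Q(∛1152):Q] = 3 (min poly x^3 - 1152, irreducible since 1152 is not a perfect cube). [Q(ω):Q] = 2 (min poly x^2 + x + 1). Since Q(∛1152) ⊂ R and ω ∉ R, we have ω ∉ Q(∛1152), so x^2 + x + 1 remains irreducible over Q(∛1152) and [Q(∛1152, ω) : Q(∛1152)] = 2. By the tower law, [Q(∛1152, ω) : Q] = 3 · 2 = 6. (In fact Q(∛1152, ω) is the splitting field of x^3 - 1152 over Q.)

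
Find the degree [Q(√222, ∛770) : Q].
[Q(√222, ∛770) : Q] = 6

Let L = Q(√222, ∛770). Since Q(√222) ⊂ L and [Q(√222):Q] = 2, the tower law gives 2 | [L:Q]. Likewise Q(∛770) ⊂ L with [Q(∛770):Q] = 3 (because 770 is not a perfect cube), so 3 | [L:Q]. As gcd(2,3) = 1, [L:Q] is divisible by 6. Conversely L is generated over Q by √222 and ∛770, so [L:Q] ≤ 2·3 = 6. Therefore [Q(√222, ∛770) : Q] = 6.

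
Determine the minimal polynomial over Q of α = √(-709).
m_α(x) = x^2 + 709

α satisfies α^2 + 709 = 0, so x^2 + 709 annihilates α. Since d = -709 is squarefree and ≠ 1, it is not a perfect square in Q, so x^2 + 709 has no rational root and is therefore irreducible over Q (a degree-2 polynomial over a field is irreducible iff it has no root). Hence m_α(x) = x^2 + 709.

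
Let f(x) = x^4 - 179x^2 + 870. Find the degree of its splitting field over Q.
[K : Q] = 4

Solving the quadratic in x^2: x^2 = (179 ± √(179^2 - 4·870))/2 = (179 ± √28561)/2 = (179 ± 169)/2, giving x^2 = 174 or x^2 = 5. So f(x) = (x^2 - 174)(x^2 - 5) and the roots of f are ±√174, ±√5. Hence the splitting field is K = Q(√174, √5). Since 174 and 5 are distinct squarefree integers > 1, their product 870 is not a perfect square, so √5 ∉ Q(√174). By the tower law [K:Q] = [Q(√174,√5):Q(√174)] · [Q(√174):Q] = 2 · 2 = 4.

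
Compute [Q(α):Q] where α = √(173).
[Q(α):Q] = 2

[Q(α):Q] equals the degree of the minimal polynomial of α. Here α^2 = 173 and x^2 - 173 is irreducible (d = 173 is squarefree, ≠ 1, hence not a square), so deg(m_α) = 2. Thus [Q(α):Q] = 2.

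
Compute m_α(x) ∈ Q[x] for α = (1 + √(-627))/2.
m_α(x) = x^2 - x + 157

From 2α - 1 = √(-627), squaring gives (2α - 1)^2 = -627, i.e. 4α^2 - 4α + 1 = -627, so α^2 - α + (1 + 627)/4 = 0. Since -627 ≡ 1 (mod 4), (1 + 627)/4 = 157 ∈ Z. The polynomial x^2 - x + 157 has discriminant 1 - 4·(157) = -627, which is not a perfect square in Q (d = -627 is squarefree and ≠ 1), so x^2 - x + 157 is irreducible over Q. It is the minimal polynomial of α.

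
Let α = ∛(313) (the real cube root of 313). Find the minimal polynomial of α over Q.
m_α(x) = x^3 - 313

α satisfies α^3 = 313, so x^3 - 313 annihilates α. By the rational root test, a rational root p/q (in lowest terms) of x^3 - 313 would satisfy p^3 = 313 q^3, forcing q = 1 and p^3 = 313; but 313 is not a perfect cube, contradiction. A monic cubic over Q with no rational root is irreducible (any nontrivial factorization would include a linear factor). Hence x^3 - 313 is the minimal polynomial of α, and in particular [Q(α):Q] = 3.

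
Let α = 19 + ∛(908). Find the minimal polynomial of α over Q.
m_α(x) = x^3 - 57x^2 + 1083x - 7767

Set β = α - 19 = ∛(908), so β^3 = 908. Then (α - 19)^3 - 908 = 0, i.e. α is a root of g(x) = (x - 19)^3 - 908 = x^3 - 57x^2 + 1083x - 7767. Since g(x) = h(x - 19) where h(x) = x^3 - 908, and h is irreducible over Q (because 908 is not a perfect cube, so h has no rational root, and a monic cubic with no rational root is irreducible), g is also irreducible (irreducibility is preserved under the substitution x → x - 19). Hence m_α(x) = x^3 - 57x^2 + 1083x - 7767.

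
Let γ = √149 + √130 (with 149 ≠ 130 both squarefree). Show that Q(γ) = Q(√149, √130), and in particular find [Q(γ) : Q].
[Q(γ) : Q] = 4 (equivalently, Q(γ) = Q(√149, √130))

Obviously Q(γ) ⊆ Q(√149, √130), and [Q(√149, √130):Q] = 4 (since 149, 130 are distinct squarefree integers > 1 with 19370 not a perfect square). To show equality we compute the minimal polynomial of γ. From γ = √149 + √130: γ^2 = 149 + 2√(19370) + 130 = 279 + 2√(19370), so γ^2 - 279 = 2√(19370); squaring, (γ^2 - 279)^2 = 4·19370, i.e. γ^4 - 558γ^2 + 77841 - 77480 = 0, i.e. γ^4 - 558γ^2 + 361 = 0. So γ is a root of x^4 - 558x^2 + 361. This polynomial is irreducible over Q: it has no rational root (each ±√149 ± √130 is irrational), and any factorization into two quadratics over Q would force √(19370) ∈ Q (pairing opposite roots) or √149, √130 ∈ Q (other pairings), all impossible. Hence [Q(γ):Q] = 4 = [Q(√149, √130):Q], so Q(γ) = Q(√149, √130).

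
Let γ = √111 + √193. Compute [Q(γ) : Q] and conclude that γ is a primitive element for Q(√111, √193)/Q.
[Q(γ) : Q] = 4 (equivalently, Q(γ) = Q(√111, √193))

Obviously Q(γ) ⊆ Q(√111, √193), and [Q(√111, √193):Q] = 4 (since 111, 193 are distinct squarefree integers > 1 with 21423 not a perfect square). To show equality we compute the minimal polynomial of γ. From γ = √111 + √193: γ^2 = 111 + 2√(21423) + 193 = 304 + 2√(21423), so γ^2 - 304 = 2√(21423); squaring, (γ^2 - 304)^2 = 4·21423, i.e. γ^4 - 608γ^2 + 92416 - 85692 = 0, i.e. γ^4 - 608γ^2 + 6724 = 0. So γ is a root of x^4 - 608x^2 + 6724. This polynomial is irreducible over Q: it has no rational root (each ±√111 ± √193 is irrational), and any factorization into two quadratics over Q would force √(21423) ∈ Q (pairing opposite roots) or √111, √193 ∈ Q (other pairings), all impossible. Hence [Q(γ):Q] = 4 = [Q(√111, √193):Q], so Q(γ) = Q(√111, √193).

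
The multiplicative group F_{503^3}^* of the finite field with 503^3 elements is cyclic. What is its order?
|F_{503^3}^*| = 127263526

F_{503^3} has 503^3 = 127263527 elements; its multiplicative group consists of all nonzero elements, so |F_{503^3}^*| = 127263527 - 1 = 127263526. (It is cyclic since any finite subgroup of the multiplicative group of a field is cyclic.)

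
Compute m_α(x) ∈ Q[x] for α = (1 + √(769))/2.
m_α(x) = x^2 - x - 192

From 2α - 1 = √(769), squaring gives (2α - 1)^2 = 769, i.e. 4α^2 - 4α + 1 = 769, so α^2 - α + (1 - 769)/4 = 0. Since 769 ≡ 1 (mod 4), (1 - 769)/4 = -192 ∈ Z. The polynomial x^2 - x - 192 has discriminant 1 - 4·(-192) = 769, which is not a perfect square in Q (d = 769 is squarefree and ≠ 1), so x^2 - x - 192 is irreducible over Q. It is the minimal polynomial of α.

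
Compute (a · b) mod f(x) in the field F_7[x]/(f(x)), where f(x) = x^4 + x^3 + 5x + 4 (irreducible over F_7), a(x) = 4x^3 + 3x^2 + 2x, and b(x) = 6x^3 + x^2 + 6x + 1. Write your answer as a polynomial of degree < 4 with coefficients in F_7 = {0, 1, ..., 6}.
a · b ≡ 3x^3 + 6x^2 + x + 4 (mod f(x))

Multiply in F_7[x]: a(x)·b(x) = (4x^3 + 3x^2 + 2x)·(6x^3 + x^2 + 6x + 1) = 3x^6 + x^5 + 4x^4 + 3x^3 + x^2 + 2x. This has degree ≥ 4, so divide by f(x) over F_7: 3x^6 + x^5 + 4x^4 + 3x^3 + x^2 + 2x = (3x^2 + 5x + 6)·(x^4 + x^3 + 5x + 4) + (3x^3 + 6x^2 + x + 4). Hence a·b ≡ 3x^3 + 6x^2 + x + 4 (mod f). (F_7[x]/(f) is a field with 7^4 = 2401 elements since f is irreducible of degree 4.)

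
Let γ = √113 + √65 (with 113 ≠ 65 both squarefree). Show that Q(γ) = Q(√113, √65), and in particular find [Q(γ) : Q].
[Q(γ) : Q] = 4 (equivalently, Q(γ) = Q(√113, √65))

Obviously Q(γ) ⊆ Q(√113, √65), and [Q(√113, √65):Q] = 4 (since 113, 65 are distinct squarefree integers > 1 with 7345 not a perfect square). To show equality we compute the minimal polynomial of γ. From γ = √113 + √65: γ^2 = 113 + 2√(7345) + 65 = 178 + 2√(7345), so γ^2 - 178 = 2√(7345); squaring, (γ^2 - 178)^2 = 4·7345, i.e. γ^4 - 356γ^2 + 31684 - 29380 = 0, i.e. γ^4 - 356γ^2 + 2304 = 0. So γ is a root of x^4 - 356x^2 + 2304. This polynomial is irreducible over Q: it has no rational root (each ±√113 ± √65 is irrational), and any factorization into two quadratics over Q would force √(7345) ∈ Q (pairing opposite roots) or √113, √65 ∈ Q (other pairings), all impossible. Hence [Q(γ):Q] = 4 = [Q(√113, √65):Q], so Q(γ) = Q(√113, √65).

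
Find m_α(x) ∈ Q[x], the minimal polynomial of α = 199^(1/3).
m_α(x) = x^3 - 199

α satisfies α^3 = 199, so x^3 - 199 annihilates α. By the rational root test, a rational root p/q (in lowest terms) of x^3 - 199 would satisfy p^3 = 199 q^3, forcing q = 1 and p^3 = 199; but 199 is not a perfect cube, contradiction. A monic cubic over Q with no rational root is irreducible (any nontrivial factorization would include a linear factor). Hence x^3 - 199 is the minimal polynomial of α, and in particular [Q(α):Q] = 3.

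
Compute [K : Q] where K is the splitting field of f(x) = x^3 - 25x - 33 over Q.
[K : Q] = 6

By the rational root test, any rational root of the monic integer polynomial f(x) = x^3 - 25x - 33 must be an integer dividing the constant term -33, i.e. one of ±{1, 3, 11, 33}. Evaluating: f(1) = -57, f(-1) = -9, f(3) = -81, f(-3) = 15, f(11) = 1023, f(-11) = -1089, f(33) = 35079, f(-33) = -35145; none is 0, so f has no rational root and is therefore irreducible over Q (a cubic with no linear factor over a field is irreducible). For an irreducible cubic, the Galois group is A_3 or S_3 according as the discriminant disc(f) = -4a^3 - 27b^2 = -4·(-25)^3 - 27·(-33)^2 = 33097 is or is not a square in Q. Here disc(f) = 33097 is not a perfect square in Q, so the Galois group of f over Q is not contained in A_3 and must be all of S_3. The splitting field has degree |S_3| = 6 over Q, so [K : Q] = 6.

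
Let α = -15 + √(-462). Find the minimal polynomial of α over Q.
m_α(x) = x^2 + 30x + 687

From α + 15 = √(-462), squaring gives (α + 15)^2 = -462, i.e. α^2 + 30α + 225 = -462, so α^2 + 30α + 687 = 0. The discriminant of x^2 + 30x + 687 is (30)^2 - 4·(687) = 900 - 2748 = -1848, and 4·(-462) is not a perfect square in Q since -462 is squarefree and ≠ 1. Hence x^2 + 30x + 687 is irreducible over Q and is the minimal polynomial of α.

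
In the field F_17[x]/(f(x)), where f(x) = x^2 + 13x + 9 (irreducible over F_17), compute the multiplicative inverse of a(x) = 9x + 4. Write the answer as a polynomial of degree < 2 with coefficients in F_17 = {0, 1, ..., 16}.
a(x)^(-1) ≡ 5x + 8 (mod f(x))

Since f is irreducible over F_17, F_17[x]/(f) is a field and a(x) ≠ 0 has an inverse. Apply the extended Euclidean algorithm to f(x) and a(x) in F_17[x]: f(x) = (2x + 10)·a(x) + (3). The last nonzero remainder is the constant 3 = gcd(f, a) in F_17. Back-substituting through the division chain expresses 3 = s(x)·a(x) + t(x)·f(x) with s(x) ≡ 15x + 7 (mod f), so (15x + 7)·a(x) ≡ 3 (mod f). Multiplying by 3^(-1) ≡ 6 in F_17 gives a(x)^(-1) ≡ 6·(15x + 7) ≡ 5x + 8 (mod f). Check: (9x + 4)·(5x + 8) = 11x^2 + 7x + 15 ≡ 1 (mod x^2 + 13x + 9).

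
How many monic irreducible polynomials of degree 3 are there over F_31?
There are 9920 monic irreducible polynomials of degree 3 over F_31

Each element of F_{31^3} that lies in no proper subfield is a root of exactly one monic irreducible of degree 3 over F_31, and each such polynomial has 3 distinct roots in F_{31^3}. By Möbius inversion the count is N_31(3) = (1/3) Σ_{d|3} μ(3/d) · 31^d = (1/3)(μ(3)·31^1 + μ(1)·31^3) = 29760/3 = 9920.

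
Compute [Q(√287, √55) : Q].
[Q(√287, √55) : Q] = 4

[Q(√287):Q] = 2 (min poly x^2 - 287, irreducible since 287 is squarefree > 1). For the top step, suppose √55 ∈ Q(√287), say √55 = c + d√287 with c, d ∈ Q. Squaring: 55 = c^2 + 287d^2 + 2cd√287. Since √287 ∉ Q this forces 2cd = 0. If d = 0 then √55 = c ∈ Q, contradicting 55 squarefree > 1. If c = 0 then 55 = 287d^2, so 287·55 = (287d)^2 is a perfect square in Q — but 287·55 = 15785 is not a perfect square (since 287 and 55 are distinct squarefree integers). Contradiction. Hence √55 ∉ Q(√287), so x^2 - 55 stays irreducible over Q(√287) and [Q(√287, √55) : Q(√287)] = 2. By the tower law, [Q(√287, √55) : Q] = 2 · 2 = 4.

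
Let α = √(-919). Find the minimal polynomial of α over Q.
m_α(x) = x^2 + 919

α satisfies α^2 + 919 = 0, so x^2 + 919 annihilates α. Since d = -919 is squarefree and ≠ 1, it is not a perfect square in Q, so x^2 + 919 has no rational root and is therefore irreducible over Q (a degree-2 polynomial over a field is irreducible iff it has no root). Hence m_α(x) = x^2 + 919.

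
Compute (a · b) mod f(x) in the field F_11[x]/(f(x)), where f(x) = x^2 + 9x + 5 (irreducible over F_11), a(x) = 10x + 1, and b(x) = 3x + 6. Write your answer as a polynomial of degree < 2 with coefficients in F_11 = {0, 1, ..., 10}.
a · b ≡ 2x + 10 (mod f(x))

Multiply in F_11[x]: a(x)·b(x) = (10x + 1)·(3x + 6) = 8x^2 + 8x + 6. This has degree ≥ 2, so divide by f(x) over F_11: 8x^2 + 8x + 6 = (8)·(x^2 + 9x + 5) + (2x + 10). Hence a·b ≡ 2x + 10 (mod f). (F_11[x]/(f) is a field with 11^2 = 121 elements since f is irreducible of degree 2.)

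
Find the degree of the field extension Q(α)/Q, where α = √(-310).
[Q(α):Q] = 2

[Q(α):Q] equals the degree of the minimal polynomial of α. Here α^2 = -310 and x^2 + 310 is irreducible (d = -310 is squarefree, ≠ 1, hence not a square), so deg(m_α) = 2. Thus [Q(α):Q] = 2.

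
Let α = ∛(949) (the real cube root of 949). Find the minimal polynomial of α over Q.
m_α(x) = x^3 - 949

α satisfies α^3 = 949, so x^3 - 949 annihilates α. By the rational root test, a rational root p/q (in lowest terms) of x^3 - 949 would satisfy p^3 = 949 q^3, forcing q = 1 and p^3 = 949; but 949 is not a perfect cube, contradiction. A monic cubic over Q with no rational root is irreducible (any nontrivial factorization would include a linear factor). Hence x^3 - 949 is the minimal polynomial of α, and in particular [Q(α):Q] = 3.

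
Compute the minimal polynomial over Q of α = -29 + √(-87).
m_α(x) = x^2 + 58x + 928

From α + 29 = √(-87), squaring gives (α + 29)^2 = -87, i.e. α^2 + 58α + 841 = -87, so α^2 + 58α + 928 = 0. The discriminant of x^2 + 58x + 928 is (58)^2 - 4·(928) = 3364 - 3712 = -348, and 4·(-87) is not a perfect square in Q since -87 is squarefree and ≠ 1. Hence x^2 + 58x + 928 is irreducible over Q and is the minimal polynomial of α.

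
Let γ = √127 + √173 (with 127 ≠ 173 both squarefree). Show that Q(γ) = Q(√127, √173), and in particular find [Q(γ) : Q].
[Q(γ) : Q] = 4 (equivalently, Q(γ) = Q(√127, √173))

Obviously Q(γ) ⊆ Q(√127, √173), and [Q(√127, √173):Q] = 4 (since 127, 173 are distinct squarefree integers > 1 with 21971 not a perfect square). To show equality we compute the minimal polynomial of γ. From γ = √127 + √173: γ^2 = 127 + 2√(21971) + 173 = 300 + 2√(21971), so γ^2 - 300 = 2√(21971); squaring, (γ^2 - 300)^2 = 4·21971, i.e. γ^4 - 600γ^2 + 90000 - 87884 = 0, i.e. γ^4 - 600γ^2 + 2116 = 0. So γ is a root of x^4 - 600x^2 + 2116. This polynomial is irreducible over Q: it has no rational root (each ±√127 ± √173 is irrational), and any factorization into two quadratics over Q would force √(21971) ∈ Q (pairing opposite roots) or √127, √173 ∈ Q (other pairings), all impossible. Hence [Q(γ):Q] = 4 = [Q(√127, √173):Q], so Q(γ) = Q(√127, √173).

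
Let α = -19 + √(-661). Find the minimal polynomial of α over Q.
m_α(x) = x^2 + 38x + 1022

From α + 19 = √(-661), squaring gives (α + 19)^2 = -661, i.e. α^2 + 38α + 361 = -661, so α^2 + 38α + 1022 = 0. The discriminant of x^2 + 38x + 1022 is (38)^2 - 4·(1022) = 1444 - 4088 = -2644, and 4·(-661) is not a perfect square in Q since -661 is squarefree and ≠ 1. Hence x^2 + 38x + 1022 is irreducible over Q and is the minimal polynomial of α.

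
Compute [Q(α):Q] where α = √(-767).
[Q(α):Q] = 2

[Q(α):Q] equals the degree of the minimal polynomial of α. Here α^2 = -767 and x^2 + 767 is irreducible (d = -767 is squarefree, ≠ 1, hence not a square), so deg(m_α) = 2. Thus [Q(α):Q] = 2.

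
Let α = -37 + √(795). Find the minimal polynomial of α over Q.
m_α(x) = x^2 + 74x + 574

From α + 37 = √(795), squaring gives (α + 37)^2 = 795, i.e. α^2 + 74α + 1369 = 795, so α^2 + 74α + 574 = 0. The discriminant of x^2 + 74x + 574 is (74)^2 - 4·(574) = 5476 - 2296 = 3180, and 4·(795) is not a perfect square in Q since 795 is squarefree and ≠ 1. Hence x^2 + 74x + 574 is irreducible over Q and is the minimal polynomial of α.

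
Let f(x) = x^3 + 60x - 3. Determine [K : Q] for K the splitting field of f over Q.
[K : Q] = 6

By the rational root test, any rational root of the monic integer polynomial f(x) = x^3 + 60x - 3 must be an integer dividing the constant term -3, i.e. one of ±{1, 3}. Evaluating: f(1) = 58, f(-1) = -64, f(3) = 204, f(-3) = -210; none is 0, so f has no rational root and is therefore irreducible over Q (a cubic with no linear factor over a field is irreducible). For an irreducible cubic, the Galois group is A_3 or S_3 according as the discriminant disc(f) = -4a^3 - 27b^2 = -4·(60)^3 - 27·(-3)^2 = -864243 is or is not a square in Q. Here disc(f) = -864243 is not a perfect square in Q, so the Galois group of f over Q is not contained in A_3 and must be all of S_3. The splitting field has degree |S_3| = 6 over Q, so [K : Q] = 6.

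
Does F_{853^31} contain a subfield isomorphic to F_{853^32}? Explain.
No: F_{853^32} is not a subfield of F_{853^31}

F_{p^m} embeds in F_{p^n} iff m | n. Here 32 ∤ 31 (since 31 = 0·32 + 31 with remainder 31 ≠ 0), so F_{853^32} is not a subfield of F_{853^31}. Equivalently: if it were, the tower law would give 32 = [F_{853^32}:F_853] dividing [F_{853^31}:F_853] = 31, contradiction.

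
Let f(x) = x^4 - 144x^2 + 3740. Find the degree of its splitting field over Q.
[K : Q] = 4

Solving the quadratic in x^2: x^2 = (144 ± √(144^2 - 4·3740))/2 = (144 ± √5776)/2 = (144 ± 76)/2, giving x^2 = 34 or x^2 = 110. So f(x) = (x^2 - 34)(x^2 - 110) and the roots of f are ±√34, ±√110. Hence the splitting field is K = Q(√34, √110). Since 34 and 110 are distinct squarefree integers > 1, their product 3740 is not a perfect square, so √110 ∉ Q(√34). By the tower law [K:Q] = [Q(√34,√110):Q(√34)] · [Q(√34):Q] = 2 · 2 = 4.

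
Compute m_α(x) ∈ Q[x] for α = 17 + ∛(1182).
m_α(x) = x^3 - 51x^2 + 867x - 6095

Set β = α - 17 = ∛(1182), so β^3 = 1182. Then (α - 17)^3 - 1182 = 0, i.e. α is a root of g(x) = (x - 17)^3 - 1182 = x^3 - 51x^2 + 867x - 6095. Since g(x) = h(x - 17) where h(x) = x^3 - 1182, and h is irreducible over Q (because 1182 is not a perfect cube, so h has no rational root, and a monic cubic with no rational root is irreducible), g is also irreducible (irreducibility is preserved under the substitution x → x - 17). Hence m_α(x) = x^3 - 51x^2 + 867x - 6095.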